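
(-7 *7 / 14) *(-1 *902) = 3157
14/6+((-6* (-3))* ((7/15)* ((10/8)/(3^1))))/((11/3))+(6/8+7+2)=1721/132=13.04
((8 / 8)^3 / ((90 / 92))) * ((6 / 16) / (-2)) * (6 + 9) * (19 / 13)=-437 / 104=-4.20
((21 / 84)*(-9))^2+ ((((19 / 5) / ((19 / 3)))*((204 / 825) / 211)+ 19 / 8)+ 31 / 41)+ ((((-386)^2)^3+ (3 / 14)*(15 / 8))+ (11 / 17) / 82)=37456723629033249854631903 / 11324159000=3307682595151944.60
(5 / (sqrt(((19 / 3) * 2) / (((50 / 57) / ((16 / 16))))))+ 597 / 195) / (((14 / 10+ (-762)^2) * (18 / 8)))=7208 / 2151291207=0.00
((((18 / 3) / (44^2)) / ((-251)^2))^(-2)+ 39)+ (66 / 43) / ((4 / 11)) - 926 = 319848303687964793 / 774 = 413240702439231.00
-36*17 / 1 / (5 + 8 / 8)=-102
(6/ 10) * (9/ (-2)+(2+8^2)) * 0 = 0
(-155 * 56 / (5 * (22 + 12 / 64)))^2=771506176 / 126025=6121.85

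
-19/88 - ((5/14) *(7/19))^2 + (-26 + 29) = 87895/31768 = 2.77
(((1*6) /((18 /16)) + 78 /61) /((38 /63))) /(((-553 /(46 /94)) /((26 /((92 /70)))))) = -825825 /4303367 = -0.19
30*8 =240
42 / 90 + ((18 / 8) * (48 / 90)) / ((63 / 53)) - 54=-1103 / 21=-52.52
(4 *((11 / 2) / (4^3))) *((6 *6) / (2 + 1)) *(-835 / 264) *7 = -5845 / 64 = -91.33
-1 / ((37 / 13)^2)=-169 / 1369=-0.12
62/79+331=26211/79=331.78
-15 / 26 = -0.58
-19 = -19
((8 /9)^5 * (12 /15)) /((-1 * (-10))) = 65536 /1476225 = 0.04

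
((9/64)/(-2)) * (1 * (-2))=9/64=0.14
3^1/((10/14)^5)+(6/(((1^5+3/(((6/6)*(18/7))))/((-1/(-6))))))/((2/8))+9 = 1096098/40625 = 26.98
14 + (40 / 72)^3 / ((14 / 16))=72442 / 5103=14.20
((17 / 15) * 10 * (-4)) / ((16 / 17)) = -289 / 6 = -48.17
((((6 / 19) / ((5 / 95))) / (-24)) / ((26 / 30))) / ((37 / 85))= -1275 / 1924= -0.66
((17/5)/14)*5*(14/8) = 17/8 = 2.12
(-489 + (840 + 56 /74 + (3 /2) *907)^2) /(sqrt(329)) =26531451685 *sqrt(329) /1801604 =267115.83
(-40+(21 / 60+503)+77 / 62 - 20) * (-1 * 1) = -444.59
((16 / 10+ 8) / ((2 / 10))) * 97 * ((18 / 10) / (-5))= -1676.16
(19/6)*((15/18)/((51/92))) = 2185/459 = 4.76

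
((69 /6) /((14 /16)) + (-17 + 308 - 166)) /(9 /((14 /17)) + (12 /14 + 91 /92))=88964 /8227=10.81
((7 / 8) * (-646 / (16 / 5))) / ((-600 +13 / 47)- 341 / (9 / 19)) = 4782015 / 35724544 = 0.13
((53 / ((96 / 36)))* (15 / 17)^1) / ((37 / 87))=207495 / 5032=41.24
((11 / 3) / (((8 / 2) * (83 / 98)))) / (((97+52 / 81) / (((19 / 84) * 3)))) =3591 / 477416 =0.01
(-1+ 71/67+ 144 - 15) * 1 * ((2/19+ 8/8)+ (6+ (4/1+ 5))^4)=8317514712/1273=6533790.03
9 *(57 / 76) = 27 / 4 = 6.75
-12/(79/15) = -180/79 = -2.28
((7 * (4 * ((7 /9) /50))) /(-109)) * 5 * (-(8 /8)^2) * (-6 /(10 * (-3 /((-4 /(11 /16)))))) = -0.02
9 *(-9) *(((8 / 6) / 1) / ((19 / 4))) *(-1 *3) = 1296 / 19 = 68.21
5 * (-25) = -125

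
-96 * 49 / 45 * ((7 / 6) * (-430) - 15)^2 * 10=-7534240000 / 27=-279045925.93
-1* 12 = -12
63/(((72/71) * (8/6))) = 1491/32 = 46.59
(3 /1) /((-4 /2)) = -3 /2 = -1.50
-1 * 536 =-536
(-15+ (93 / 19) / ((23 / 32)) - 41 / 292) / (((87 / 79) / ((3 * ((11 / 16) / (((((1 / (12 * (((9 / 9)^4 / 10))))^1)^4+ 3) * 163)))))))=-74822451165 / 2722169879404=-0.03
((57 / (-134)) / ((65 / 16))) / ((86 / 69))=-15732 / 187265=-0.08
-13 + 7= -6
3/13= 0.23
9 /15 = 3 /5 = 0.60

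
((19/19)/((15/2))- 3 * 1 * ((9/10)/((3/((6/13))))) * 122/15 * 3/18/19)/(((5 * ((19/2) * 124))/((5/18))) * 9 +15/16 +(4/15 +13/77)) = 2366672/4355443196455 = 0.00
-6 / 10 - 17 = -17.60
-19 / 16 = -1.19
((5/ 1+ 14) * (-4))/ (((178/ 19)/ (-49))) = 35378/ 89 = 397.51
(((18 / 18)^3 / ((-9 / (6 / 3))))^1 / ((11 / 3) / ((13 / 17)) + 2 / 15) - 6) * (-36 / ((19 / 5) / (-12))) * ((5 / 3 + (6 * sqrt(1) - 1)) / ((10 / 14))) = -117116160 / 18259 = -6414.16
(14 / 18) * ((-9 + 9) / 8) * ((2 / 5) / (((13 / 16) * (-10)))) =0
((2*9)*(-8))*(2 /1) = -288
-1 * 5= -5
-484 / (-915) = 484 / 915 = 0.53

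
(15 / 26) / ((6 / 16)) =20 / 13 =1.54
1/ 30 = 0.03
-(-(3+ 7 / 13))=3.54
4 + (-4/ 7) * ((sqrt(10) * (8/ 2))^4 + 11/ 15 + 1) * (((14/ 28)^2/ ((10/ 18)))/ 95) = -1085578/ 16625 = -65.30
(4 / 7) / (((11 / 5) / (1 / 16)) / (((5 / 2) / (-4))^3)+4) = -625 / 153321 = -0.00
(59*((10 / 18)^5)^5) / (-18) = -17583370208740234375 / 12922163778453346597864482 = -0.00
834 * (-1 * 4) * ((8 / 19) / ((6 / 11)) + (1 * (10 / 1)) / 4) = -207388 / 19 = -10915.16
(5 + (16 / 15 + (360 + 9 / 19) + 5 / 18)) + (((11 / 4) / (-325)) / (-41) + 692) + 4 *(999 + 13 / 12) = 5059.15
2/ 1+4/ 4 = 3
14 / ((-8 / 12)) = -21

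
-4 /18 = -2 /9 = -0.22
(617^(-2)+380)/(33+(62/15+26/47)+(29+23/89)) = 9076805958645/1599069297629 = 5.68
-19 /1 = -19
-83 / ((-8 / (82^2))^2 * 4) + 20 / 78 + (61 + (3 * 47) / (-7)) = -64028738915 / 4368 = -14658594.07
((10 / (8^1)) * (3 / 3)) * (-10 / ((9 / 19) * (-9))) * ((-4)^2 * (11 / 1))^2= 7356800 / 81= 90824.69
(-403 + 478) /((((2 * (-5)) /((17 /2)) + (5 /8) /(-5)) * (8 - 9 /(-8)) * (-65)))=5440 /55991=0.10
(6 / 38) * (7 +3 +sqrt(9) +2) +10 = 235 / 19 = 12.37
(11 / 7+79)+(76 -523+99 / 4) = -9567 / 28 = -341.68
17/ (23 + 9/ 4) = 68/ 101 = 0.67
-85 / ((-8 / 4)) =85 / 2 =42.50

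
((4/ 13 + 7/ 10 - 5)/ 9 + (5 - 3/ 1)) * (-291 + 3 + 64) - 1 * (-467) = 23081/ 195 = 118.36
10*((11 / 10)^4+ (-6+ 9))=44641 / 1000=44.64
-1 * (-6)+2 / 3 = 20 / 3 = 6.67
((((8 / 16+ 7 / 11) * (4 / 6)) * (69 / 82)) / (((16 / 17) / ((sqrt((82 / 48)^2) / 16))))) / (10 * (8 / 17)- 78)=-166175 / 168419328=-0.00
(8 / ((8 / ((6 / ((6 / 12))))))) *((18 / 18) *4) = 48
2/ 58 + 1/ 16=0.10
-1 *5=-5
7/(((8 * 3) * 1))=7/24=0.29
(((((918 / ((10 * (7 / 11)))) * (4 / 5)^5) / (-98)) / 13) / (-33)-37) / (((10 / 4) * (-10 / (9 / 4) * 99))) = 2577781039 / 76639062500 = 0.03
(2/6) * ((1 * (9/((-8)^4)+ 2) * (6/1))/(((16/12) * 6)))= 8201/16384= 0.50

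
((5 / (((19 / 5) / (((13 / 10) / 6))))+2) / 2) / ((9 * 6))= 521 / 24624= 0.02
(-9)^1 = -9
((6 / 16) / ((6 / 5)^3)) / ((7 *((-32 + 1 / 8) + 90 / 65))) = -1625 / 1598184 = -0.00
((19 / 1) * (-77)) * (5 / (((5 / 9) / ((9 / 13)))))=-118503 / 13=-9115.62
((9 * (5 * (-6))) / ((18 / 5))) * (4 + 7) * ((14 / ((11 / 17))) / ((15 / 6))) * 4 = -28560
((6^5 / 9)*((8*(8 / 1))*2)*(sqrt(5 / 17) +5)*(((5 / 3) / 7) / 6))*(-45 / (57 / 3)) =-6912000 / 133 - 1382400*sqrt(85) / 2261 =-57606.85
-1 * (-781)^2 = -609961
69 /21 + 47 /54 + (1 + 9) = 5351 /378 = 14.16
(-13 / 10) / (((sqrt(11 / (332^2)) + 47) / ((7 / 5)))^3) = -309977100486936673038976 / 9021850129027464949350078125 + 59595692734507870304 * sqrt(11) / 9021850129027464949350078125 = -0.00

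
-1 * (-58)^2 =-3364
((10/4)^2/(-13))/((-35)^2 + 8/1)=-25/64116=-0.00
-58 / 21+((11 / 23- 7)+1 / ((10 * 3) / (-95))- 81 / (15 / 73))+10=-638607 / 1610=-396.65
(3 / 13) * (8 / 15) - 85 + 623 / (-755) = -841166 / 9815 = -85.70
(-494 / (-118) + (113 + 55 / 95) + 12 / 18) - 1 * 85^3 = -2064904088 / 3363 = -614006.57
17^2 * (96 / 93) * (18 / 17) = 9792 / 31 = 315.87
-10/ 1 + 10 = 0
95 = 95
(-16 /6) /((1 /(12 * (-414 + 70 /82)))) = 542048 /41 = 13220.68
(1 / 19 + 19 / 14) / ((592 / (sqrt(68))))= 375 * sqrt(17) / 78736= 0.02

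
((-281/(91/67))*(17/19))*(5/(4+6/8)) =-6401180/32851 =-194.85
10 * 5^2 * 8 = 2000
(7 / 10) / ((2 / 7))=2.45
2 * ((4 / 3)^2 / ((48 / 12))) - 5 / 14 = 67 / 126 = 0.53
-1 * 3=-3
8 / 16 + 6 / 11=23 / 22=1.05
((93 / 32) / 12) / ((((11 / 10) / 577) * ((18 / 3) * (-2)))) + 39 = 28.41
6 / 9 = 2 / 3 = 0.67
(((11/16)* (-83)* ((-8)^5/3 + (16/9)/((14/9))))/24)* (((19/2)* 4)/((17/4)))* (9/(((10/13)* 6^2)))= 6465174859/85680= 75457.22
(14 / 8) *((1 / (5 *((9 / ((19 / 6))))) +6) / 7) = 1639 / 1080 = 1.52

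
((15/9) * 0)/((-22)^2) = 0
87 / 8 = 10.88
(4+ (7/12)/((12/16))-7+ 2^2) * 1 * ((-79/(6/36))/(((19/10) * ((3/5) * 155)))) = -25280/5301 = -4.77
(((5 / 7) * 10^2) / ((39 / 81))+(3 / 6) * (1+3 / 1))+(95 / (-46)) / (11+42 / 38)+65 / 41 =151.77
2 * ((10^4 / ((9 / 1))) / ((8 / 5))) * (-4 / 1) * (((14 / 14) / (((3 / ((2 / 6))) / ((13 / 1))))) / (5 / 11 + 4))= -7150000 / 3969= -1801.46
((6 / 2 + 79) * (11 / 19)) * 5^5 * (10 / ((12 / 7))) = 49328125 / 57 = 865405.70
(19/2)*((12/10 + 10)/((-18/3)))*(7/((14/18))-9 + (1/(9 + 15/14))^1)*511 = -1902964/2115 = -899.75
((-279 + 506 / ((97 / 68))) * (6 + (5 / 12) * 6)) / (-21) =-124865 / 4074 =-30.65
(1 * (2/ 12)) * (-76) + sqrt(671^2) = 1975/ 3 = 658.33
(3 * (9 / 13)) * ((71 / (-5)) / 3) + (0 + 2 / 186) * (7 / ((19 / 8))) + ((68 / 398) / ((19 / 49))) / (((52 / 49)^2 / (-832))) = -7664091887 / 22856145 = -335.32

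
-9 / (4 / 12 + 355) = -27 / 1066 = -0.03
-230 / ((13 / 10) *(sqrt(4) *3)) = -29.49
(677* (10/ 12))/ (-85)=-677/ 102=-6.64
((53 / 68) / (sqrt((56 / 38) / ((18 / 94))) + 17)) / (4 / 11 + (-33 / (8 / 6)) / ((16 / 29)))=-145008 / 136984225 + 5088*sqrt(6251) / 2328731825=-0.00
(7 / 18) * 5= 35 / 18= 1.94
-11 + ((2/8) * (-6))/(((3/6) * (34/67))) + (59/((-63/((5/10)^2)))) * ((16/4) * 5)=-46255/2142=-21.59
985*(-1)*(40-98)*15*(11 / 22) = 428475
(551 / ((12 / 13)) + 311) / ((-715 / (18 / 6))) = -2179 / 572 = -3.81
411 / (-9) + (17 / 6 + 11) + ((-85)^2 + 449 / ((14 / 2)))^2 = 15620682097 / 294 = 53131571.76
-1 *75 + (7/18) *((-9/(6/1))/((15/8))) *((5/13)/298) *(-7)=-1307426/17433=-75.00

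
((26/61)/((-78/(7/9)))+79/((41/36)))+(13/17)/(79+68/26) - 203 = -133.63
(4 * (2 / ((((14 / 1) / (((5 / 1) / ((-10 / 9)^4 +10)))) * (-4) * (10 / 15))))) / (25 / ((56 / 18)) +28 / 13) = -255879 / 28043749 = -0.01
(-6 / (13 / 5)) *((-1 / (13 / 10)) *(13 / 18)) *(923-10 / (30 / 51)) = 15100 / 13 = 1161.54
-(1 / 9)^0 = -1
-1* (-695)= 695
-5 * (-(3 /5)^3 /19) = 27 /475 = 0.06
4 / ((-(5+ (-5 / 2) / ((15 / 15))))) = -8 / 5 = -1.60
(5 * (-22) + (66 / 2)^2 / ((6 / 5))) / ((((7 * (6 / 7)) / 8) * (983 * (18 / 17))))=27115 / 26541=1.02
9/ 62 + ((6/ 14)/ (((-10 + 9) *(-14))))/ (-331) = 72939/ 502789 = 0.15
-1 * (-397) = 397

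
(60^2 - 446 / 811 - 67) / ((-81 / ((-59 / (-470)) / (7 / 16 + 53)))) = -150243736 / 1466551575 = -0.10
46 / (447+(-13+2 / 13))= 299 / 2822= 0.11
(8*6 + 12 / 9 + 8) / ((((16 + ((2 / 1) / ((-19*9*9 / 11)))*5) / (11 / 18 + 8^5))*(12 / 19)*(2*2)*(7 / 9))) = 82404078345 / 1372784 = 60026.98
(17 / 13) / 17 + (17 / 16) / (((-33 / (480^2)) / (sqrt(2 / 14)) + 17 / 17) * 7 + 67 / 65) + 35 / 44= 1061860800 * sqrt(7) / 64287034112393 + 36944324276676107 / 36772183512288796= 1.00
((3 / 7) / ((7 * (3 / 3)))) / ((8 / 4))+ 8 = 787 / 98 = 8.03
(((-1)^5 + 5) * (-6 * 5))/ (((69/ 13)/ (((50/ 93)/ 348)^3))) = -1015625/ 12182444444133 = -0.00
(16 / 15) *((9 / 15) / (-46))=-8 / 575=-0.01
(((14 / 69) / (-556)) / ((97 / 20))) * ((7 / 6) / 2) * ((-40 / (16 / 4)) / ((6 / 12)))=2450 / 2790981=0.00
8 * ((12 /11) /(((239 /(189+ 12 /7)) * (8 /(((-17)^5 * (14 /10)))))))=-4549221828 /2629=-1730400.09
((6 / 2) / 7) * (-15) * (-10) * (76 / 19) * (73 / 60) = 2190 / 7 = 312.86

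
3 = 3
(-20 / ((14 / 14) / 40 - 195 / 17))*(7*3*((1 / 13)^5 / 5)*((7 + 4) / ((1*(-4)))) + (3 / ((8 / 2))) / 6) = 631041020 / 2889773419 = 0.22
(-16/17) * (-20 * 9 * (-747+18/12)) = -2147040/17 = -126296.47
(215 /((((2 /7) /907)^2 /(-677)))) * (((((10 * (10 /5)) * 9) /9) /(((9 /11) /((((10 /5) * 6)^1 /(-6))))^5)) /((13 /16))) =2419029551515308300800 /767637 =3151267528161498.60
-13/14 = -0.93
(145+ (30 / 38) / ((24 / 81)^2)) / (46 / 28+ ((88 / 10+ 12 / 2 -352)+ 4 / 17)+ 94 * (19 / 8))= -111416725 / 81086224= -1.37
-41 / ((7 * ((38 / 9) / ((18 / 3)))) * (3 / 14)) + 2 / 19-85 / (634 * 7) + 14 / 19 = -38.02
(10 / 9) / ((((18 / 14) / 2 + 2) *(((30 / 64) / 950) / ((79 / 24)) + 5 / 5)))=8405600 / 19996317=0.42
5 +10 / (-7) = 25 / 7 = 3.57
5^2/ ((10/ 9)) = 45/ 2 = 22.50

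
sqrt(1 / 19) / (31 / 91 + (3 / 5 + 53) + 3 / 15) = 455 * sqrt(19) / 468046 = 0.00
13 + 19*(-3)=-44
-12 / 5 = -2.40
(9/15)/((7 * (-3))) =-1/35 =-0.03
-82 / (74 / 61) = -2501 / 37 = -67.59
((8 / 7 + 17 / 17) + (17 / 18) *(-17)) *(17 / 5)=-29801 / 630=-47.30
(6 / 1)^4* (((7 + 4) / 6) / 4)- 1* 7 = 587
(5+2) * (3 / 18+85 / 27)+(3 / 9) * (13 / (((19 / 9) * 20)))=239123 / 10260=23.31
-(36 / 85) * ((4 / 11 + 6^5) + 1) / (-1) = 3079836 / 935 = 3293.94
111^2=12321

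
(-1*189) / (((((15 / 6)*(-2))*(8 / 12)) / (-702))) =-199017 / 5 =-39803.40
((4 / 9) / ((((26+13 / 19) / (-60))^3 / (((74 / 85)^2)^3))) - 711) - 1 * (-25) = -90202944015915980854 / 131070864698236125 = -688.20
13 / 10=1.30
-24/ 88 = -3/ 11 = -0.27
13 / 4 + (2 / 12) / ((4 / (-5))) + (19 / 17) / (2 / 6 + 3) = 6889 / 2040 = 3.38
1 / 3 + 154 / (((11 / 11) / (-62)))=-28643 / 3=-9547.67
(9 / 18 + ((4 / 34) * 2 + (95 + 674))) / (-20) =-26171 / 680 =-38.49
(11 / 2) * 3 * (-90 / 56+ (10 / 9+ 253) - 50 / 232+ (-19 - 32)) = 2022647 / 609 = 3321.26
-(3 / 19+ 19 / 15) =-406 / 285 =-1.42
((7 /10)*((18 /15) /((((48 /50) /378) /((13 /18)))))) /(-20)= -1911 /160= -11.94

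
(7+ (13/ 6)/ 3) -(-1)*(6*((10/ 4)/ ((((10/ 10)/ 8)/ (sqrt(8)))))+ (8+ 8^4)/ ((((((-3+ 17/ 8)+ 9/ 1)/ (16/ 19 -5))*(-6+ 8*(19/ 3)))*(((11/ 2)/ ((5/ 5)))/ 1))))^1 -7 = -6748883/ 862290+ 240*sqrt(2) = 331.58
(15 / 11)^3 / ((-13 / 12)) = -40500 / 17303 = -2.34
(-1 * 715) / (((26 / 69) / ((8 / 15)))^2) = -93104 / 65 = -1432.37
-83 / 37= -2.24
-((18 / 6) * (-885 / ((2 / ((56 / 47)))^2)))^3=836670808.51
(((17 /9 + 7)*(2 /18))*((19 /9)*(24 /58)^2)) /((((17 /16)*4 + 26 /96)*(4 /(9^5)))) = 212751360 /182497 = 1165.78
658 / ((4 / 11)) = 3619 / 2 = 1809.50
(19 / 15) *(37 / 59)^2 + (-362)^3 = -2476971384509 / 52215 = -47437927.50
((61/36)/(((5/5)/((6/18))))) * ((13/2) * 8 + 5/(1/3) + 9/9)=1037/27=38.41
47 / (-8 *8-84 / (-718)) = -16873 / 22934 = -0.74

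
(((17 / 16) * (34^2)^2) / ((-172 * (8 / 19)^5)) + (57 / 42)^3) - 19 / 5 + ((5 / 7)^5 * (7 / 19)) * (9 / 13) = -10424916896699853673 / 16712349122560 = -623785.25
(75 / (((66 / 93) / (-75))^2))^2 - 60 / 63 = 701655013012.66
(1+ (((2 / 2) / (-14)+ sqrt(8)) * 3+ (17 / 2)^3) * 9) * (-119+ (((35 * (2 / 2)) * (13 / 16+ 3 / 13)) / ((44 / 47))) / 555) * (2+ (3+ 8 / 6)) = -4219972.05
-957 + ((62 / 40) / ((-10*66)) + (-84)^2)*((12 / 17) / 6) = -14236231 / 112200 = -126.88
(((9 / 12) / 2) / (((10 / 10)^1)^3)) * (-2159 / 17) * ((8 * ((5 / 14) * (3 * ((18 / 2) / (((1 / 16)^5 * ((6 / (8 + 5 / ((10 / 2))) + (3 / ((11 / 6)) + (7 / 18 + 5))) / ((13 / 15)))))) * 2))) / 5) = -173623294.73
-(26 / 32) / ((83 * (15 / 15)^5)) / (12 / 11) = -143 / 15936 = -0.01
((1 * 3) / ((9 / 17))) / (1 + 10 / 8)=68 / 27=2.52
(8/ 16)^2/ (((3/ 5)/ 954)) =795/ 2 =397.50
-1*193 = -193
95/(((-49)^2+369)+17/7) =665/19407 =0.03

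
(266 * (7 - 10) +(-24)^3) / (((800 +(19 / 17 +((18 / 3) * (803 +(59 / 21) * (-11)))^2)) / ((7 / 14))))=-6090063 / 17877445459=-0.00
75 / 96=25 / 32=0.78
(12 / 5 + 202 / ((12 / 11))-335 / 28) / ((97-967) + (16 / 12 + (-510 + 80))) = -73753 / 545440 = -0.14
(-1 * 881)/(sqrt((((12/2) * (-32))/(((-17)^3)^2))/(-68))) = -4328353 * sqrt(51)/12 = -2575885.26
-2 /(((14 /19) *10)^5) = -2476099 /26891200000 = -0.00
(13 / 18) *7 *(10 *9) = 455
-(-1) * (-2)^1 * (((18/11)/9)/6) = -0.06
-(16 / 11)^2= -256 / 121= -2.12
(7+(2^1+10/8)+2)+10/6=167/12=13.92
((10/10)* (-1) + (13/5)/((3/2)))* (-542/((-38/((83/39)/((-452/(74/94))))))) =-9154651/236127060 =-0.04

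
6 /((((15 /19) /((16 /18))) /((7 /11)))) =2128 /495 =4.30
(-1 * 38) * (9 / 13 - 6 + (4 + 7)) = -2812 / 13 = -216.31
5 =5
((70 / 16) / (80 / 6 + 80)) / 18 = 1 / 384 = 0.00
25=25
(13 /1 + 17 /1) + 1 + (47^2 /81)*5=13556 /81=167.36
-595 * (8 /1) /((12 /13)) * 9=-46410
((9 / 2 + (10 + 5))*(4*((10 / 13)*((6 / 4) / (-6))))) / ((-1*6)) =5 / 2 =2.50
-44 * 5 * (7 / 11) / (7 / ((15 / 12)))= -25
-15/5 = -3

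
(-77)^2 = 5929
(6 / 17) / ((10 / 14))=42 / 85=0.49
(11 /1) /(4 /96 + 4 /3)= 8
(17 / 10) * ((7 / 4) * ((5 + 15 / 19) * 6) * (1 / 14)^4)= 561 / 208544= 0.00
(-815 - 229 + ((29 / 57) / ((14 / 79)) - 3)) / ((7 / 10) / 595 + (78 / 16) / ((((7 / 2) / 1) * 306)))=-1416465500 / 7771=-182275.83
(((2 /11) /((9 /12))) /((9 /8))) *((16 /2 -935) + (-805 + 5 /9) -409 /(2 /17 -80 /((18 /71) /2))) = -372.97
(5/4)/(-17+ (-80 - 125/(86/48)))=-215/28684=-0.01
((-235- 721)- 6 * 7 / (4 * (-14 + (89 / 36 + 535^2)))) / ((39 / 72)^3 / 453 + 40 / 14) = -61685403404276736 / 184378288831145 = -334.56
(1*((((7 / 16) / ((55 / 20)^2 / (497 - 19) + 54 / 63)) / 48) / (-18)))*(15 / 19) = -11711 / 25573392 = -0.00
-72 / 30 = -12 / 5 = -2.40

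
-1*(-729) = 729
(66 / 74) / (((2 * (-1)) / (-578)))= 9537 / 37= 257.76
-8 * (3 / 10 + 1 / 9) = -148 / 45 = -3.29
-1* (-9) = 9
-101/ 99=-1.02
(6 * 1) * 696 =4176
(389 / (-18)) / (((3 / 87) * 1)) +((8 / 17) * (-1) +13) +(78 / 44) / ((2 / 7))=-4092977 / 6732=-607.99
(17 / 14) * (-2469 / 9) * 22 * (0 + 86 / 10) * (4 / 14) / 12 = -1500.62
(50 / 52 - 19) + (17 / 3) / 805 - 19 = -37.03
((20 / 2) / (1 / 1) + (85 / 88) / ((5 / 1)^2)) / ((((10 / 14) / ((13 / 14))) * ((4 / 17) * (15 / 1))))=976157 / 264000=3.70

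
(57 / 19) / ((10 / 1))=3 / 10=0.30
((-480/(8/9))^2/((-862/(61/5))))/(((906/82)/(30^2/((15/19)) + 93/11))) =-307104692760/715891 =-428982.47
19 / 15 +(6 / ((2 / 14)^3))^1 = 30889 / 15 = 2059.27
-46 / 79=-0.58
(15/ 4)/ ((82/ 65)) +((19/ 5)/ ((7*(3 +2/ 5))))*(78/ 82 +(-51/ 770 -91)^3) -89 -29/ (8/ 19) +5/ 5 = -120734.72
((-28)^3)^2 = 481890304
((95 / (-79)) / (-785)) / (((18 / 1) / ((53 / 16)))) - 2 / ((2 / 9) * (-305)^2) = 61527599 / 332291253600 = 0.00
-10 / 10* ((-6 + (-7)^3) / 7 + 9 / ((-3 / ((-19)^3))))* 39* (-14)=11207820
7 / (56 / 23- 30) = -161 / 634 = -0.25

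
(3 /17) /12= 1 /68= 0.01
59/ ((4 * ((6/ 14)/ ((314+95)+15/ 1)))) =43778/ 3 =14592.67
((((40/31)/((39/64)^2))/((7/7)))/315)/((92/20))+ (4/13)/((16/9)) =47955067/273287196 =0.18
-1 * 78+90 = 12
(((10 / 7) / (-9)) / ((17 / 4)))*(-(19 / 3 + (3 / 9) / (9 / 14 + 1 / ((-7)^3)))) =2360 / 9219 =0.26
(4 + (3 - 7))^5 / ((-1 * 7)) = 0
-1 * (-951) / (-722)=-951 / 722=-1.32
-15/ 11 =-1.36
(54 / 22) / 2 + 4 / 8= 19 / 11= 1.73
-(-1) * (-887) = -887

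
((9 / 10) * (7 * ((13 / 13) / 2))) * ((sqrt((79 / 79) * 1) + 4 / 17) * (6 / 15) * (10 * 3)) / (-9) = -441 / 85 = -5.19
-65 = -65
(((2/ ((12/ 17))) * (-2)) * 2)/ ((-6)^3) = 17/ 324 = 0.05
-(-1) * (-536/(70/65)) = -3484/7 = -497.71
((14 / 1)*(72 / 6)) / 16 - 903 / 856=8085 / 856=9.45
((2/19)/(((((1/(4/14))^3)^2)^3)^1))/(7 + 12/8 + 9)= 1048576/1082895042610448585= 0.00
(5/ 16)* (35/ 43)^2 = 6125/ 29584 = 0.21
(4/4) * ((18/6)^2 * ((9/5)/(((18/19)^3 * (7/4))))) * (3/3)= 6859/630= 10.89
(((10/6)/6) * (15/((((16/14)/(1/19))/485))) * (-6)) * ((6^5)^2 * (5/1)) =-3207541680000/19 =-168817983157.89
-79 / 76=-1.04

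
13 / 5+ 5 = 38 / 5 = 7.60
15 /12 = 5 /4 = 1.25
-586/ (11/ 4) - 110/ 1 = -3554/ 11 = -323.09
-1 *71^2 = -5041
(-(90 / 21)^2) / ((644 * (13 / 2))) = -450 / 102557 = -0.00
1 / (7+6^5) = 0.00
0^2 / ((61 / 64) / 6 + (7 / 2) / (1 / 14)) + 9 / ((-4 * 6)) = -0.38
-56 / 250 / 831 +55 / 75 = 76147 / 103875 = 0.73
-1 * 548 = -548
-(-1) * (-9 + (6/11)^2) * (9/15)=-5.22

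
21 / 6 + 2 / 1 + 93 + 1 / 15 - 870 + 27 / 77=-1781201 / 2310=-771.08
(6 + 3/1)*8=72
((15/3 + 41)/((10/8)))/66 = 92/165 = 0.56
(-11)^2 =121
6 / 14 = 0.43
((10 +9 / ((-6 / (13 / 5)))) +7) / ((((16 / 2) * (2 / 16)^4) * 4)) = 8384 / 5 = 1676.80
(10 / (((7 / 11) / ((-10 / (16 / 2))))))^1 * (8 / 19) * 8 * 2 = -132.33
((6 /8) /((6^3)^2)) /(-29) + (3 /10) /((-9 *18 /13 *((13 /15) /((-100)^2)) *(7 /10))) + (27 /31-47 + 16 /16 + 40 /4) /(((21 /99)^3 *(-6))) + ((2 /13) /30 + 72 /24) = 273815701955767 /1246847696640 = 219.61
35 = 35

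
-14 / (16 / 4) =-7 / 2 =-3.50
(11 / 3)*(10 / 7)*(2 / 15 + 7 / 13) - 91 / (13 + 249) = 680555 / 214578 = 3.17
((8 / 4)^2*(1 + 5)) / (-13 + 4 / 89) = -2136 / 1153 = -1.85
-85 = -85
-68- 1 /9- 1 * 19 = -784 /9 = -87.11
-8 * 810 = -6480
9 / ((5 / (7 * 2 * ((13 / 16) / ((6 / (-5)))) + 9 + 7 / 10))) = 159 / 400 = 0.40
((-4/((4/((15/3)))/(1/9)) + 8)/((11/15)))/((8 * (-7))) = -335/1848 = -0.18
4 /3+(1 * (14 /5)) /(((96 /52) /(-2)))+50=483 /10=48.30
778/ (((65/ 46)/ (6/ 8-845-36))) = -31502387/ 65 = -484652.11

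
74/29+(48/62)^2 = 87818/27869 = 3.15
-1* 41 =-41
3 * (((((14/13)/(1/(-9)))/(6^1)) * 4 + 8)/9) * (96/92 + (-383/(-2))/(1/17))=1498010/897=1670.02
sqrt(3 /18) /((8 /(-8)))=-sqrt(6) /6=-0.41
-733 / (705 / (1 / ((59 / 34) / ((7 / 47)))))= -174454 / 1954965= -0.09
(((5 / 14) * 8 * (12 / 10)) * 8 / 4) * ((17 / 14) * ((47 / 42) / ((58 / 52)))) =8.35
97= 97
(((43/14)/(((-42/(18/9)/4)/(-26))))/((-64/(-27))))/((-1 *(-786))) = 1677/205408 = 0.01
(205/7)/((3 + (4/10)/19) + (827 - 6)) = 19475/547974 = 0.04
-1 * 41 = -41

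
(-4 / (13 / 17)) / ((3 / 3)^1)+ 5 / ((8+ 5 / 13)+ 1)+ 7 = 3651 / 1586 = 2.30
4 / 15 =0.27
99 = 99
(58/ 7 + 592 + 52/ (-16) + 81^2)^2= 40170180625/ 784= 51237475.29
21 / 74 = 0.28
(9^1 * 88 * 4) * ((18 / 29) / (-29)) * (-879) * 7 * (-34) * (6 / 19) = -71577209088 / 15979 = -4479454.85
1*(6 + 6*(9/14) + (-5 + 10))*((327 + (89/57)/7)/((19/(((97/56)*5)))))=2216.05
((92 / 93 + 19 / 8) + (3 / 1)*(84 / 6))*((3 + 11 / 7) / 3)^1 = 135004 / 1953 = 69.13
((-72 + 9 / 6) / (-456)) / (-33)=-47 / 10032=-0.00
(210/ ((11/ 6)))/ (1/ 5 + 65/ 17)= 5950/ 209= 28.47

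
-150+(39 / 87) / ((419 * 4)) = -7290587 / 48604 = -150.00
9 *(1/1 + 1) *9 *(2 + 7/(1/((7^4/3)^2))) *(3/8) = 1089547875/4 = 272386968.75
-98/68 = -49/34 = -1.44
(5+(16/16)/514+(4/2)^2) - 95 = -44203/514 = -86.00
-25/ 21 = -1.19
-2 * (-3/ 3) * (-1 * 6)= -12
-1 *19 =-19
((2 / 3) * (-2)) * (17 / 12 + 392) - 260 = -7061 / 9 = -784.56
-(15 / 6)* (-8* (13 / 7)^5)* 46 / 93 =341589560 / 1563051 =218.54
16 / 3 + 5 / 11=191 / 33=5.79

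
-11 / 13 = -0.85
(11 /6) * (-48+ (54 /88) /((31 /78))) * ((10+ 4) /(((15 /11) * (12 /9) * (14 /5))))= -116171 /496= -234.22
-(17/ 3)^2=-289/ 9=-32.11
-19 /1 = -19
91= 91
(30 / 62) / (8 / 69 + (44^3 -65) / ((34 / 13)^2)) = 70380 / 1810002301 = 0.00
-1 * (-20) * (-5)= -100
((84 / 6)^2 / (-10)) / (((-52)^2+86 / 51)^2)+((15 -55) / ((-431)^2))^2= -4321736687922329 / 1642647278948662380250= -0.00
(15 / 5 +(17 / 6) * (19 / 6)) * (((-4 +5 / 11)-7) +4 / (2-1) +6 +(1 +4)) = 53.33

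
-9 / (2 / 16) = -72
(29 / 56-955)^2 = 2857009401 / 3136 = 911036.16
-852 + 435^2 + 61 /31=188374.97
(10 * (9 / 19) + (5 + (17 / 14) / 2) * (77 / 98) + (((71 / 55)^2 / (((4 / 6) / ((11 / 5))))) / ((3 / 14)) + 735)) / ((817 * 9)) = 7883580451 / 75302073000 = 0.10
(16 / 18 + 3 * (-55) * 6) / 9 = -8902 / 81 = -109.90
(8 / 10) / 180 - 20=-4499 / 225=-20.00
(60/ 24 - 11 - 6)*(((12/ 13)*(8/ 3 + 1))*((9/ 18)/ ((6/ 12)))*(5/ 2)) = -1595/ 13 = -122.69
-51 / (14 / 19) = -69.21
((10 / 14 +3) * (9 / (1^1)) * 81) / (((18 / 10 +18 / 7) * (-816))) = -1755 / 2312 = -0.76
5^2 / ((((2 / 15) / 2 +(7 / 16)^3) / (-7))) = -10752000 / 9241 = -1163.51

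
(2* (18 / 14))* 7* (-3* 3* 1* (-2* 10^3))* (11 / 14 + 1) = 4050000 / 7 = 578571.43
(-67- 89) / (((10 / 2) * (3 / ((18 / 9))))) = -20.80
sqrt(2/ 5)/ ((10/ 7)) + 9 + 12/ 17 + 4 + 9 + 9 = 7 * sqrt(10)/ 50 + 539/ 17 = 32.15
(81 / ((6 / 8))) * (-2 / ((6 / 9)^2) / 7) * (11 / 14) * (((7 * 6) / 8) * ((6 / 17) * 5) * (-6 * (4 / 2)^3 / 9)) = 320760 / 119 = 2695.46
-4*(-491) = 1964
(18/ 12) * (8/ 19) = 12/ 19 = 0.63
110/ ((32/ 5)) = 275/ 16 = 17.19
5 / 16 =0.31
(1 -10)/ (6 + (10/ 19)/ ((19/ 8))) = -3249/ 2246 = -1.45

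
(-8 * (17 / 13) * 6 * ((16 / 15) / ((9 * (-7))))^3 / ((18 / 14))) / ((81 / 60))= 4456448 / 25389593775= 0.00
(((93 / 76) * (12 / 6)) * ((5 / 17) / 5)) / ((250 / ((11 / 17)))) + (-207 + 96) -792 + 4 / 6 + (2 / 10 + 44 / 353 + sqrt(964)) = -2622575194243 / 2907484500 + 2 * sqrt(241) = -870.96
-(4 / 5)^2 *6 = -96 / 25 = -3.84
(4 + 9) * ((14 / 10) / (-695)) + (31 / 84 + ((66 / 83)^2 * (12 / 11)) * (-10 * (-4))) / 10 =11139974873 / 4021798200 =2.77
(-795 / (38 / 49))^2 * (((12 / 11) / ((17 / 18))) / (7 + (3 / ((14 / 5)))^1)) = 1147223970900 / 7628291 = 150390.69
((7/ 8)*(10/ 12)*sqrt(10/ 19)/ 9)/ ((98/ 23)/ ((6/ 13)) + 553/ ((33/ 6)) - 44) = 1771*sqrt(190)/ 27318960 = 0.00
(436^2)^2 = 36136489216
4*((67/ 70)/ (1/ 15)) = 402/ 7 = 57.43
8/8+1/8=9/8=1.12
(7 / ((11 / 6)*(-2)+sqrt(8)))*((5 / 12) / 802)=-55 / 22456 - 15*sqrt(2) / 11228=-0.00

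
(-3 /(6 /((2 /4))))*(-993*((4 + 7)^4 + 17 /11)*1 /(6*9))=13328377 /198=67315.04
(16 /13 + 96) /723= 1264 /9399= 0.13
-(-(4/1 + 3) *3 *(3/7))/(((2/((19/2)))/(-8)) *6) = -57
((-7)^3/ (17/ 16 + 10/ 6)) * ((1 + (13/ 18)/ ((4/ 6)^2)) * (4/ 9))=-19208/ 131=-146.63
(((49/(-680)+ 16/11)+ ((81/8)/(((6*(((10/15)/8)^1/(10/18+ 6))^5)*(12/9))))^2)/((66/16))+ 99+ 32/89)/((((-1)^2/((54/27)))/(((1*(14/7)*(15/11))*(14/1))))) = 4877976606824695852419891376/18124227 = 269141222233902491533.56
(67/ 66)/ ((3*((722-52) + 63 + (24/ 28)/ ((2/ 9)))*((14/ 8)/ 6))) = 134/ 85107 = 0.00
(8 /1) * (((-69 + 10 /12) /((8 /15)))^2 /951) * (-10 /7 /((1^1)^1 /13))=-271831625 /106512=-2552.12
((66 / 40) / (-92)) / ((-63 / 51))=187 / 12880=0.01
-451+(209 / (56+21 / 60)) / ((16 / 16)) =-504097 / 1127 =-447.29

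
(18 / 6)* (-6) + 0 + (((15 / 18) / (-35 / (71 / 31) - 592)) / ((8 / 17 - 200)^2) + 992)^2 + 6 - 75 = 8717819922250867550423591023753 / 8859780180691964745744384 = 983977.00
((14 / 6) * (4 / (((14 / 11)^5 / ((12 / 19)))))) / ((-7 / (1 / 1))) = -161051 / 638666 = -0.25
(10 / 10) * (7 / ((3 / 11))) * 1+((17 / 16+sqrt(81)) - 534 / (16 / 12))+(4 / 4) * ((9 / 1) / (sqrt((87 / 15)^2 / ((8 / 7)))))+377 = 90 * sqrt(14) / 203+587 / 48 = 13.89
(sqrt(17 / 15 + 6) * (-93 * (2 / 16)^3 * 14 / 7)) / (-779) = 31 * sqrt(1605) / 997120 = 0.00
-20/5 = -4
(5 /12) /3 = 5 /36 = 0.14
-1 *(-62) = 62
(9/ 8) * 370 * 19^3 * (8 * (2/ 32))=11420235/ 8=1427529.38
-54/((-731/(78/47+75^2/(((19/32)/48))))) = 1289905884/38399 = 33592.17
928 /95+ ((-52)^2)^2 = 694604448 /95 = 7311625.77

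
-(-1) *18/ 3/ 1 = 6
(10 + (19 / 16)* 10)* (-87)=-15225 / 8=-1903.12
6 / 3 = 2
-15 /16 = -0.94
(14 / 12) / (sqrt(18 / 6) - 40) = -140 / 4791 - 7* sqrt(3) / 9582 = -0.03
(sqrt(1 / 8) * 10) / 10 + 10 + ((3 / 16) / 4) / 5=sqrt(2) / 4 + 3203 / 320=10.36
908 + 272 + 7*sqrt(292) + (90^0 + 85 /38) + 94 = 14*sqrt(73) + 48535 /38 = 1396.85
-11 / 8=-1.38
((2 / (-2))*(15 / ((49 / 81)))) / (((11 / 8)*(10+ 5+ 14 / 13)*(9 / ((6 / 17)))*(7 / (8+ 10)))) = -1516320 / 13405469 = -0.11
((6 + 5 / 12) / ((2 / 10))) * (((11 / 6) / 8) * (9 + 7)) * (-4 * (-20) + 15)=402325 / 36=11175.69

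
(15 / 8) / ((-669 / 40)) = -25 / 223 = -0.11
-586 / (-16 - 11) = 586 / 27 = 21.70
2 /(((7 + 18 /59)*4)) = 0.07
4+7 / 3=19 / 3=6.33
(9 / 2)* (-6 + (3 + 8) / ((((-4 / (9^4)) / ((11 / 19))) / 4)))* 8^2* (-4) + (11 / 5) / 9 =41160701009 / 855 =48141170.77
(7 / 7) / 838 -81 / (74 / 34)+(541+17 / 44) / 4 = 267754731 / 2728528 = 98.13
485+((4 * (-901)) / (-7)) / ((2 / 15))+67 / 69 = 2099794 / 483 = 4347.40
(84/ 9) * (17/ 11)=14.42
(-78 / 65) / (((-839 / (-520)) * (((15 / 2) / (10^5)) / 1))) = -8320000 / 839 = -9916.57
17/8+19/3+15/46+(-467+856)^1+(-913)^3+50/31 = -13023055046177/17112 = -761048097.60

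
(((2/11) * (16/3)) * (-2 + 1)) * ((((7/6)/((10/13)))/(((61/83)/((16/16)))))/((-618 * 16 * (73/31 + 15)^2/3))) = 7258433/3600781770960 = 0.00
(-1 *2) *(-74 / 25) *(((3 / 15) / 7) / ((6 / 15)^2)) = 37 / 35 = 1.06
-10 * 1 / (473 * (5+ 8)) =-0.00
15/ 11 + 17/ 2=217/ 22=9.86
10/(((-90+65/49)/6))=-588/869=-0.68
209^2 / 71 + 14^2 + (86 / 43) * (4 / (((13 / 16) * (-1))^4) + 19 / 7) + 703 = 21831780484 / 14194817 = 1538.01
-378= -378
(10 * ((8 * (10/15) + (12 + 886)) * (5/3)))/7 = 135500/63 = 2150.79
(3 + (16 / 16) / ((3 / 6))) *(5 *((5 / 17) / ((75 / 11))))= 55 / 51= 1.08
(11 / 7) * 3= 4.71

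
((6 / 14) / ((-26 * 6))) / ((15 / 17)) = -17 / 5460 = -0.00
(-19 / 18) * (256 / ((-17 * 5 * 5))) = 2432 / 3825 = 0.64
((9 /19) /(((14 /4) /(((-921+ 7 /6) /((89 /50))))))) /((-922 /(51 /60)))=1407345 /21827428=0.06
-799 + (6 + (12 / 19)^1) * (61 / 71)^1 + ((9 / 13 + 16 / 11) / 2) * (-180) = -190306465 / 192907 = -986.52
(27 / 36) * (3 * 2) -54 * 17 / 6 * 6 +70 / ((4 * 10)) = -3647 / 4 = -911.75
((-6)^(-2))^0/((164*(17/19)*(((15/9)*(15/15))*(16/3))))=171/223040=0.00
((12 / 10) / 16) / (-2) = -3 / 80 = -0.04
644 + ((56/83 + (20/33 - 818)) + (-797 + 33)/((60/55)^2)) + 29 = -25824107/32868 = -785.69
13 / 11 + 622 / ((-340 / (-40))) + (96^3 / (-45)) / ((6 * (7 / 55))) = -33604553 / 1309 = -25671.93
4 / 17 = 0.24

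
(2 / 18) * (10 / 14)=5 / 63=0.08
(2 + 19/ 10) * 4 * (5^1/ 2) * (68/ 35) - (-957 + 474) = 19557/ 35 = 558.77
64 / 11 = 5.82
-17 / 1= -17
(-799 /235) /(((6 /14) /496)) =-59024 /15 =-3934.93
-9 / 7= -1.29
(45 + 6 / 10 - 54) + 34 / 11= -292 / 55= -5.31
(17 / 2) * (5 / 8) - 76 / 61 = 3969 / 976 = 4.07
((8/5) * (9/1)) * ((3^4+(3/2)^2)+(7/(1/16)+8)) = 14634/5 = 2926.80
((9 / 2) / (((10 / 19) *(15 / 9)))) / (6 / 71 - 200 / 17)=-32589 / 74200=-0.44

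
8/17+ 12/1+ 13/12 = 2765/204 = 13.55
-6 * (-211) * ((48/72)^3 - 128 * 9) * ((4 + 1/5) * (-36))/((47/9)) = 9920619072/235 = 42215400.31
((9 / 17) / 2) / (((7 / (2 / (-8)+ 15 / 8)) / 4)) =0.25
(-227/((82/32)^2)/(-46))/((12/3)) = 7264/38663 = 0.19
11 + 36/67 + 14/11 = 9441/737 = 12.81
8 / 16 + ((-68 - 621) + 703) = 29 / 2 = 14.50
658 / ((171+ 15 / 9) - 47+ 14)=1974 / 419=4.71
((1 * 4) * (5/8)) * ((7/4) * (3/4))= 105/32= 3.28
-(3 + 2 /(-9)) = -25 /9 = -2.78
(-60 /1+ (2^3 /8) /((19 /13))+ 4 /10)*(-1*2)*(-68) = -8012.55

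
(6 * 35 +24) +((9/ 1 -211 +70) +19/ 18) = 1855/ 18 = 103.06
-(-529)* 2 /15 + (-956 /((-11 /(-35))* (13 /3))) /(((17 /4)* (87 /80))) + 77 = -4593713 /1057485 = -4.34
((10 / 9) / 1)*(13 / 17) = 130 / 153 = 0.85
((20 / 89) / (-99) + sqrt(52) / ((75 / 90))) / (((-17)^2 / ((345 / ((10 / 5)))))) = -1150 / 848793 + 414 * sqrt(13) / 289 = 5.16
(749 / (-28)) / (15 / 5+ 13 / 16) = -428 / 61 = -7.02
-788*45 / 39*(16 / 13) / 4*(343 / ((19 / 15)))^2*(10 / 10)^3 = -1251550062000 / 61009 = -20514187.45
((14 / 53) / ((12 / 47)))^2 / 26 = 0.04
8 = 8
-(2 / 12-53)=317 / 6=52.83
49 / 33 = 1.48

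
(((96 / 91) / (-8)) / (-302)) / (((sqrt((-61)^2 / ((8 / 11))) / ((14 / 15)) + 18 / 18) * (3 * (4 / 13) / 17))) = -1904 / 1390393957 + 31110 * sqrt(22) / 1390393957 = 0.00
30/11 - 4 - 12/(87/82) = -12.58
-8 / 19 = -0.42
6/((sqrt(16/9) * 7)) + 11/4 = 95/28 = 3.39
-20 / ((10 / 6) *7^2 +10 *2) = -12 / 61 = -0.20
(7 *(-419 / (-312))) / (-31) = -0.30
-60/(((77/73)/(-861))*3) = 179580/11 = 16325.45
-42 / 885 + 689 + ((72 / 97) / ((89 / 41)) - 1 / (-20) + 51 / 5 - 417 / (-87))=208076298163 / 295421260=704.34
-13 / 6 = -2.17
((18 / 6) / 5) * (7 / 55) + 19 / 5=1066 / 275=3.88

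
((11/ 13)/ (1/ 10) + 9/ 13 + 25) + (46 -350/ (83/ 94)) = -341214/ 1079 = -316.23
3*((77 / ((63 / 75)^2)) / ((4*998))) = 6875 / 83832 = 0.08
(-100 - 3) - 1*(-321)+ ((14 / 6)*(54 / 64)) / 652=4548415 / 20864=218.00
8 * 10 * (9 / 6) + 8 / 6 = 364 / 3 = 121.33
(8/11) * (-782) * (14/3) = -87584/33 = -2654.06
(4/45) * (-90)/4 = -2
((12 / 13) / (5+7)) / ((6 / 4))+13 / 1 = 13.05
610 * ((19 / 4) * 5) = 28975 / 2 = 14487.50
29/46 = 0.63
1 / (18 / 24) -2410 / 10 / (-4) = 739 / 12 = 61.58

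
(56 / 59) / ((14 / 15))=60 / 59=1.02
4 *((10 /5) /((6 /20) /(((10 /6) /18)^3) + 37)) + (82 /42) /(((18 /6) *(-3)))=-9687161 /49011669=-0.20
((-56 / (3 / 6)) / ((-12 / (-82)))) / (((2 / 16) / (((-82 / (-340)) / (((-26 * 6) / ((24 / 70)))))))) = 53792 / 16575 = 3.25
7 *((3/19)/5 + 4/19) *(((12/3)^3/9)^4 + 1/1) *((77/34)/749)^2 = 19233221161/485255102940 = 0.04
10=10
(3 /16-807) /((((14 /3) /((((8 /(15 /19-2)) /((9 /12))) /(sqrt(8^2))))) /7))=245271 /184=1332.99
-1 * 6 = -6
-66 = -66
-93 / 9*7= -217 / 3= -72.33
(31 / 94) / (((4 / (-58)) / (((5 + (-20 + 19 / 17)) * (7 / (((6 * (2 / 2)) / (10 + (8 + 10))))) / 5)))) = 5198018 / 11985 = 433.71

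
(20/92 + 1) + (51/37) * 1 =2.60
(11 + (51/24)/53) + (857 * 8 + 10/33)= 96087865/13992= 6867.34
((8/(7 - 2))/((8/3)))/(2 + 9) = 3/55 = 0.05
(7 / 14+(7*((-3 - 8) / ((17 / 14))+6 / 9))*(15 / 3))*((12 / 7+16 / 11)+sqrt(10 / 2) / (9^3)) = -331718 / 357 - 29909*sqrt(5) / 74358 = -930.08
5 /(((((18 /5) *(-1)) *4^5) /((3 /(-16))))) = 25 /98304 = 0.00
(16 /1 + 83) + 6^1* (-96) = -477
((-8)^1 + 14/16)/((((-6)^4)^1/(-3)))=19/1152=0.02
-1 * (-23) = 23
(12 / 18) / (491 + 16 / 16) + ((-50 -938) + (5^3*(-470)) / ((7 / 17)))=-742181501 / 5166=-143666.57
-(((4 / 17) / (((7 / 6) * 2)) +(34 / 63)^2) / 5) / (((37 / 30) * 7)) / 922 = -26456 / 2685402909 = -0.00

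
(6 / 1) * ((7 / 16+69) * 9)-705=24357 / 8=3044.62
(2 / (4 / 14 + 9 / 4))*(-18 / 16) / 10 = -63 / 710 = -0.09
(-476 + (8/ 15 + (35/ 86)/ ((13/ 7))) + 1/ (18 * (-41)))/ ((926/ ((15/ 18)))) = -490150309/ 1146041676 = -0.43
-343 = -343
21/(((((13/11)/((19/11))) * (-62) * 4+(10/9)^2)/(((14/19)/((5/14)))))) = -83349/324055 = -0.26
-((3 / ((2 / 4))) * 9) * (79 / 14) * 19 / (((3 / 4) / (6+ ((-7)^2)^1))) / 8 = -742995 / 14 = -53071.07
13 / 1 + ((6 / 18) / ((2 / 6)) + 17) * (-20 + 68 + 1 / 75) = 21931 / 25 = 877.24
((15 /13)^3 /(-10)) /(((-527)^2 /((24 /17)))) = -8100 /10372900421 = -0.00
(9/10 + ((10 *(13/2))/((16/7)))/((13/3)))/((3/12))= 597/20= 29.85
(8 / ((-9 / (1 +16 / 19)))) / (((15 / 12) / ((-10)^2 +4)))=-23296 / 171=-136.23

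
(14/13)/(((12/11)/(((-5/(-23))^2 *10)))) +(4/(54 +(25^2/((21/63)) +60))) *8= 507803/1052181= 0.48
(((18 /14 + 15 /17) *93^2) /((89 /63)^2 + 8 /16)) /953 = 2530455228 /320958011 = 7.88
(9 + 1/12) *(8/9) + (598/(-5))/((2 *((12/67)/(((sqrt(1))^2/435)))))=572101/78300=7.31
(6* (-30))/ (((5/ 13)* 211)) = -468/ 211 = -2.22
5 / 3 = 1.67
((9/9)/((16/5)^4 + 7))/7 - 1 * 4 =-1956883/489377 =-4.00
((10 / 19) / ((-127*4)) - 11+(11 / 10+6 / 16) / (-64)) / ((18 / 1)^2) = -68098847 / 2001438720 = -0.03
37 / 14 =2.64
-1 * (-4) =4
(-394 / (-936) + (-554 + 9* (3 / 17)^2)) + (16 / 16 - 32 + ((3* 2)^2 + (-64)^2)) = 479833685 / 135252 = 3547.70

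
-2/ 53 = -0.04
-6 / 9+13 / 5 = 1.93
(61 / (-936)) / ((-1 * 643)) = 61 / 601848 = 0.00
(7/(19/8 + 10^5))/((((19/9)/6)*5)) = 336/8444645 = 0.00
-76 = -76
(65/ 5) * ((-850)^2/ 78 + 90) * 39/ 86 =2370940/ 43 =55138.14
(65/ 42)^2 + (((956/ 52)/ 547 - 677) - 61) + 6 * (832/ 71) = -592488516883/ 890610084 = -665.26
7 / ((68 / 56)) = 98 / 17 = 5.76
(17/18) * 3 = 2.83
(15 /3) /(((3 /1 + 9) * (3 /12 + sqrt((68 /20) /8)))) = 0.46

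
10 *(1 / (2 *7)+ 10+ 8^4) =287425 / 7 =41060.71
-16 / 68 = -4 / 17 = -0.24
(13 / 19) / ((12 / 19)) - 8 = -83 / 12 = -6.92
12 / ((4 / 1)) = 3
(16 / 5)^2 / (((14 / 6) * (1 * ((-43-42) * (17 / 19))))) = -14592 / 252875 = -0.06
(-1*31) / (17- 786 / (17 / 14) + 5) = 527 / 10630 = 0.05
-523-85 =-608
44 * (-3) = -132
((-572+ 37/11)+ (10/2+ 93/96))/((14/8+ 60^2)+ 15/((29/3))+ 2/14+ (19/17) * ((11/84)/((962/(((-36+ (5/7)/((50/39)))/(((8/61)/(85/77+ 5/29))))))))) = -32218898845042/206333762417101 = -0.16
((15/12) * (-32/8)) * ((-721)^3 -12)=1874026865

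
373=373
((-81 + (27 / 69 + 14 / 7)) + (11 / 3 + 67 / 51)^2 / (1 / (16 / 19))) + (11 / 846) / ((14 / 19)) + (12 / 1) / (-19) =-87258015403 / 1495814292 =-58.33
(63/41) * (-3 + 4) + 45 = 1908/41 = 46.54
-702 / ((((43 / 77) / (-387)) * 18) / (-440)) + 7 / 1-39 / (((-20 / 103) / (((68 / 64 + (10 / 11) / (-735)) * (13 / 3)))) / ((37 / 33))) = -203042231320997 / 17075520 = -11890837.37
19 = 19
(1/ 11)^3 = 1/ 1331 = 0.00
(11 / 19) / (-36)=-11 / 684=-0.02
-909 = -909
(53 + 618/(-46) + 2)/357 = 956/8211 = 0.12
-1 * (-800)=800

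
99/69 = 33/23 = 1.43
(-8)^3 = -512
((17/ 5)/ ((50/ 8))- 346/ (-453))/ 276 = 37027/ 7814250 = 0.00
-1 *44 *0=0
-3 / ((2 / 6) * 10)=-9 / 10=-0.90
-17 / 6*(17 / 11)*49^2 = -693889 / 66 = -10513.47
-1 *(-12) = 12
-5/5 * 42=-42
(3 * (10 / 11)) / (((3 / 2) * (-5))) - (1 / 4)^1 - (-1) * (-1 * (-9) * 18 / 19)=6615 / 836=7.91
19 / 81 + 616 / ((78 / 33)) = 274675 / 1053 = 260.85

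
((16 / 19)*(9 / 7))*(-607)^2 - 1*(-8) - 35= 53053065 / 133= 398895.23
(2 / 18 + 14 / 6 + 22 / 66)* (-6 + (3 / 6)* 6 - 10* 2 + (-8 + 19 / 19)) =-250 / 3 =-83.33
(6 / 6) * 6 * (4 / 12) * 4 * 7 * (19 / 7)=152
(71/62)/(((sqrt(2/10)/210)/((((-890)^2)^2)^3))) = 1841313458579029255962749055000000000000 * sqrt(5)/31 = 132816195524772668950379900000000000000.00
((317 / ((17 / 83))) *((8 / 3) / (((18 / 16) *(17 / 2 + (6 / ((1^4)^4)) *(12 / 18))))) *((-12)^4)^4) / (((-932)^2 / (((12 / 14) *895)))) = 1547988733699426244100096 / 32301955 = 47922447223377849.55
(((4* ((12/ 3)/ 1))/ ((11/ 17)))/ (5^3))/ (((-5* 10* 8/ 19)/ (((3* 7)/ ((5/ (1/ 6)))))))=-2261/ 343750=-0.01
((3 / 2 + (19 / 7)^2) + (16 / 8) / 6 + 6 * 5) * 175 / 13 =288125 / 546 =527.70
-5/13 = -0.38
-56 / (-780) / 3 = 14 / 585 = 0.02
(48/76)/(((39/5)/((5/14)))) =50/1729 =0.03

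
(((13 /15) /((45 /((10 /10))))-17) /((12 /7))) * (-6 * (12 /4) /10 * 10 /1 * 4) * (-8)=-1283744 /225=-5705.53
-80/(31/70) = -5600/31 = -180.65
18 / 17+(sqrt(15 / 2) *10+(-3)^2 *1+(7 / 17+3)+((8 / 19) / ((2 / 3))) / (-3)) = 4283 / 323+5 *sqrt(30) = 40.65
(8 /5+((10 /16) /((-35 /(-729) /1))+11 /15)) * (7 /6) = 2579 /144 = 17.91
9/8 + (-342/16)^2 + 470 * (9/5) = 83457/64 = 1304.02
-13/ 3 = -4.33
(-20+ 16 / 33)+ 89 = 2293 / 33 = 69.48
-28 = -28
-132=-132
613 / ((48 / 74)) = 22681 / 24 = 945.04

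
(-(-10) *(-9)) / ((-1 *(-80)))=-9 / 8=-1.12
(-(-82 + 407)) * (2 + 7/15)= -2405/3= -801.67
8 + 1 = 9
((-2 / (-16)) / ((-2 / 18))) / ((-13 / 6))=27 / 52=0.52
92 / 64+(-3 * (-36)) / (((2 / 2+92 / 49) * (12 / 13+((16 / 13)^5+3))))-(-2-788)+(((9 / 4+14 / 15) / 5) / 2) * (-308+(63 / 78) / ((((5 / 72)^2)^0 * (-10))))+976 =30765124340585651 / 18368031084000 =1674.93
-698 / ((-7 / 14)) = 1396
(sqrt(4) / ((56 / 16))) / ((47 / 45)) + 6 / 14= 321 / 329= 0.98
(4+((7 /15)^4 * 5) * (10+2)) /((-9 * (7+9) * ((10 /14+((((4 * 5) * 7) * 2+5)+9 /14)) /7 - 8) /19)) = -2688728 /97959375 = -0.03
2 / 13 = 0.15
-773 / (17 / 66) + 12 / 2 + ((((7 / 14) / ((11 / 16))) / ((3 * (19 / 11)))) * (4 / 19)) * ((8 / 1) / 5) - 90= -283990738 / 92055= -3085.01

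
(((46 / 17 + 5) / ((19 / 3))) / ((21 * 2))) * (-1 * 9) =-1179 / 4522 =-0.26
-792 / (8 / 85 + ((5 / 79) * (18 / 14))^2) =-20587061880 / 2618597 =-7861.87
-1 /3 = -0.33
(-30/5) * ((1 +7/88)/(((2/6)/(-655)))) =560025/44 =12727.84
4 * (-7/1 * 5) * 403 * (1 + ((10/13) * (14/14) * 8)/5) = -125860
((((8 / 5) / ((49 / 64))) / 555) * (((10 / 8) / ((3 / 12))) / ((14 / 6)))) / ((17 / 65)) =0.03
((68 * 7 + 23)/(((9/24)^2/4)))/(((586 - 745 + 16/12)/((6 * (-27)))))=6898176/473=14583.88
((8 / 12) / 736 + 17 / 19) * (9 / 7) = 1.15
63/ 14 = 4.50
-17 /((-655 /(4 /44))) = 17 /7205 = 0.00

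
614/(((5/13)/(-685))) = -1093534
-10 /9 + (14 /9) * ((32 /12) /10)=-94 /135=-0.70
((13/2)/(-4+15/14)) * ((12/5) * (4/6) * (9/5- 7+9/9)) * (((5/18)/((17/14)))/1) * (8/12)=71344/31365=2.27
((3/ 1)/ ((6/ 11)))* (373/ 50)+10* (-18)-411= -54997/ 100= -549.97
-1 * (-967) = 967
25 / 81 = 0.31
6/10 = 3/5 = 0.60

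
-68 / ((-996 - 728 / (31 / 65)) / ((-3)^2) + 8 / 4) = 9486 / 38819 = 0.24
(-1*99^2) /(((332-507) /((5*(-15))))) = -29403 /7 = -4200.43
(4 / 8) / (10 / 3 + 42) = 0.01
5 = 5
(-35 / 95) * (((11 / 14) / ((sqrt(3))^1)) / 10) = -11 * sqrt(3) / 1140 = -0.02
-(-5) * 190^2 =180500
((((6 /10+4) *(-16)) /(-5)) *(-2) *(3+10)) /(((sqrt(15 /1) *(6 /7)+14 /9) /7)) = 51688728 /106675 - 28481544 *sqrt(15) /106675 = -549.52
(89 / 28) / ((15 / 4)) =89 / 105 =0.85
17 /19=0.89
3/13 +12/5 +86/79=19099/5135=3.72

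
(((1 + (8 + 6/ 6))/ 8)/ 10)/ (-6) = -1/ 48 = -0.02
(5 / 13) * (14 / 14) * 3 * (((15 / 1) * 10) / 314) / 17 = 0.03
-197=-197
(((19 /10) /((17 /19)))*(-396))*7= -500346 /85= -5886.42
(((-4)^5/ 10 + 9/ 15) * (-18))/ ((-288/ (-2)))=509/ 40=12.72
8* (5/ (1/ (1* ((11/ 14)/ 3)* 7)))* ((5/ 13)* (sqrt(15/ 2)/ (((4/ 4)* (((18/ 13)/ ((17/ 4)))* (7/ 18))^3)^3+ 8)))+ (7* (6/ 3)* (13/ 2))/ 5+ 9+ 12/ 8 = 26602337849108110192675* sqrt(30)/ 15090780759361739166684+ 287/ 10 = 38.36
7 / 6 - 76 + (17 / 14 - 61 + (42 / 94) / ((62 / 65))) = -8209213 / 61194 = -134.15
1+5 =6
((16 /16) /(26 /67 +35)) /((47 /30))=2010 /111437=0.02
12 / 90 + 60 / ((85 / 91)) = 16414 / 255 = 64.37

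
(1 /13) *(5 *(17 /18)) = 85 /234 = 0.36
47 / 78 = 0.60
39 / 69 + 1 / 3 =62 / 69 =0.90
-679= -679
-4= -4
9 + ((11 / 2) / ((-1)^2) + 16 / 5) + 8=257 / 10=25.70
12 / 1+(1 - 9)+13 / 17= 81 / 17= 4.76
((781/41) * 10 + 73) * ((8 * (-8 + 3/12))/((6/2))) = -223262/41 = -5445.41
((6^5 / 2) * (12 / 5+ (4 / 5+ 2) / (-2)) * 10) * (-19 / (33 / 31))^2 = 1498698720 / 121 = 12385939.83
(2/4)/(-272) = -1/544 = -0.00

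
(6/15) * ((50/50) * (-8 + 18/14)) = -94/35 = -2.69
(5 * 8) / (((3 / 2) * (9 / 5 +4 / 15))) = 400 / 31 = 12.90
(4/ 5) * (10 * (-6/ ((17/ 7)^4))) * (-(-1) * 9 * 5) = -5186160/ 83521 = -62.09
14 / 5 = 2.80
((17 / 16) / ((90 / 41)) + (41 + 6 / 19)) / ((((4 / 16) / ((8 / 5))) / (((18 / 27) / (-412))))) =-0.43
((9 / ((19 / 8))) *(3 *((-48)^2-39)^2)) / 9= 123125400 / 19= 6480284.21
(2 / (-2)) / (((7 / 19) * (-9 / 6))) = 38 / 21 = 1.81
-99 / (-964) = 0.10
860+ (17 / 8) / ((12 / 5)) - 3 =82357 / 96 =857.89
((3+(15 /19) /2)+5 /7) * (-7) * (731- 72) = -720287 /38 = -18954.92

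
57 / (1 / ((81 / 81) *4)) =228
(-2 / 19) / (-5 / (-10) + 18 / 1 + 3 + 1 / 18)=-9 / 1843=-0.00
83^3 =571787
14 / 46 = 7 / 23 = 0.30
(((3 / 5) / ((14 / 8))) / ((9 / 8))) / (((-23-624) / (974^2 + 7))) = -30357856 / 67935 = -446.87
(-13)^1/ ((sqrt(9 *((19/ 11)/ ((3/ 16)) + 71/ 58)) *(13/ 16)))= -16 *sqrt(1529286)/ 11985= -1.65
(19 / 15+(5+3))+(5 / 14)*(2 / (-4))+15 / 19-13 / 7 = 64003 / 7980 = 8.02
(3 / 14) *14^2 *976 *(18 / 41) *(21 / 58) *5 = 38737440 / 1189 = 32579.85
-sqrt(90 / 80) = -3 * sqrt(2) / 4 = -1.06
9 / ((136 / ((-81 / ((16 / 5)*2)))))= -0.84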